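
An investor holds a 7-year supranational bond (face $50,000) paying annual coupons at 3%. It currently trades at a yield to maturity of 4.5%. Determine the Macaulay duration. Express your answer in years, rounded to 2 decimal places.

6.38 years

Periodic yield y = 0.045. Discount each cash flow and weight by its year:
  t   CF        PV=CF/(1+0.045)^t    t·PV
  1     1,500.00     1,435.4067     1,435.4067
  2     1,500.00     1,373.5949     2,747.1899
  3     1,500.00     1,314.4449     3,943.3347
  4     1,500.00     1,257.8420     5,031.3681
  5     1,500.00     1,203.6766     6,018.3828
  6     1,500.00     1,151.8436     6,911.0616
  7    51,500.00    37,843.6656   264,905.6590
  Σ                 45,580.4743   290,992.4028
Price P = Σ PV = 45,580.4743.
Macaulay duration = Σ(t·PV) / P = 290,992.4028 / 45,580.4743 = 6.38415 years.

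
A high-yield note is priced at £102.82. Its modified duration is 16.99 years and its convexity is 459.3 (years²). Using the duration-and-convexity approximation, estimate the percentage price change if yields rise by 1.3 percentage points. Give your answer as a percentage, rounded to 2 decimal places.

Duration effect: -D_mod·Δy = -16.99 × (+0.013) = -0.220870
Convexity effect: ½·C·(Δy)² = 0.5 × 459.3 × (0.013)² = +0.03881085
ΔP/P ≈ -0.220870 + 0.03881085 = -0.18205915
= -18.205915%.

-18.21%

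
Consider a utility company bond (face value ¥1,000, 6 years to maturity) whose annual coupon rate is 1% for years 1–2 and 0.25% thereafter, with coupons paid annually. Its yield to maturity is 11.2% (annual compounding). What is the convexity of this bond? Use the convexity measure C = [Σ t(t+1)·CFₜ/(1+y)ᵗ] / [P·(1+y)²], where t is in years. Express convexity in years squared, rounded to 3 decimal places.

With y = 0.112:
  t   CF        PV=CF/(1+0.112)^t    t·PV        t(t+1)·PV
  1        10.00         8.9928         8.9928          17.9856
  2        10.00         8.0871        16.1741          48.5223
  3         2.50         1.8181         5.4544          21.8176
  4         2.50         1.6350         6.5400          32.7002
  5         2.50         1.4703         7.3517          44.1100
  6     1,002.50       530.2195     3,181.3167      22,269.2171
  Σ                    552.2228     3,225.8298      22,434.3529
P = 552.2228.
Convexity = Σ t(t+1)·PV / [P·(1+y)²] = 22,434.3529 / (552.2228 × 1.236544) = 32.85411.

32.854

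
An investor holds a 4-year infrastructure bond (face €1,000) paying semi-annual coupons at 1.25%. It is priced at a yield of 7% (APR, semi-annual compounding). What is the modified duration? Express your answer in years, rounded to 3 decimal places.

Periodic yield y = 0.035. First find Macaulay duration:
  t   CF        PV=CF/(1+0.035)^t    t·PV
  1         6.25         6.0386         6.0386
  2         6.25         5.8344        11.6689
  3         6.25         5.6371        16.9114
  4         6.25         5.4465        21.7861
  5         6.25         5.2623        26.3117
  6         6.25         5.0844        30.5063
  7         6.25         4.9124        34.3871
  8     1,006.25       764.1579     6,113.2630
  Σ                    802.3738     6,260.8731
P = 802.3738; Macaulay duration = 6,260.8731 / 802.3738 = 7.80294 half-year periods = 3.90147 years.
Modified duration = D_Mac / (1 + y) = 3.90147 / 1.035 = 3.76954 years.

3.770 years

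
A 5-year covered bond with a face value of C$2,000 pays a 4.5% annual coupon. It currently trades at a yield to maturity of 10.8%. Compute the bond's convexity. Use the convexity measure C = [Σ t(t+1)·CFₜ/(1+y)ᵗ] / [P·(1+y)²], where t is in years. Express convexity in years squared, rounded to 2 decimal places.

With y = 0.108:
  t   CF        PV=CF/(1+0.108)^t    t·PV        t(t+1)·PV
  1        90.00        81.2274        81.2274         162.4549
  2        90.00        73.3100       146.6199         439.8598
  3        90.00        66.1642       198.4927         793.9707
  4        90.00        59.7150       238.8600       1,194.3001
  5     2,090.00     1,251.5479     6,257.7396      37,546.4377
  Σ                  1,531.9646     6,922.9397      40,137.0231
P = 1,531.9646.
Convexity = Σ t(t+1)·PV / [P·(1+y)²] = 40,137.0231 / (1,531.9646 × 1.227664) = 21.34111.

21.34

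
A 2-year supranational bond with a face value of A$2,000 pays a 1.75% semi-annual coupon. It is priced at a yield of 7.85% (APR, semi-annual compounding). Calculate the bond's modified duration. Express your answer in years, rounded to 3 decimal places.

Periodic yield y = 0.03925. First find Macaulay duration:
  t   CF        PV=CF/(1+0.03925)^t    t·PV
  1        17.50        16.8391        16.8391
  2        17.50        16.2031        32.4062
  3        17.50        15.5911        46.7734
  4     2,017.50     1,729.5512     6,918.2046
  Σ                  1,778.1845     7,014.2233
P = 1,778.1845; Macaulay duration = 7,014.2233 / 1,778.1845 = 3.94460 half-year periods = 1.97230 years.
Modified duration = D_Mac / (1 + y) = 1.97230 / 1.03925 = 1.89781 years.

1.898 years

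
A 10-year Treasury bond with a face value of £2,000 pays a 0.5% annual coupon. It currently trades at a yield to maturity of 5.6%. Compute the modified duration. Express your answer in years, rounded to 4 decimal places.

Periodic yield y = 0.056. First find Macaulay duration:
  t   CF        PV=CF/(1+0.056)^t    t·PV
  1        10.00         9.4697         9.4697
  2        10.00         8.9675        17.9350
  3        10.00         8.4920        25.4759
  4        10.00         8.0416        32.1665
  5        10.00         7.6152        38.0759
  6        10.00         7.2113        43.2681
  7        10.00         6.8289        47.8025
  8        10.00         6.4668        51.7343
  9        10.00         6.1239        55.1147
  10    2,010.00     1,165.6197    11,656.1969
  Σ                  1,234.8366    11,977.2396
P = 1,234.8366; Macaulay duration = 11,977.2396 / 1,234.8366 = 9.69945 years.
Modified duration = D_Mac / (1 + y) = 9.69945 / 1.056 = 9.18509 years.

9.1851 years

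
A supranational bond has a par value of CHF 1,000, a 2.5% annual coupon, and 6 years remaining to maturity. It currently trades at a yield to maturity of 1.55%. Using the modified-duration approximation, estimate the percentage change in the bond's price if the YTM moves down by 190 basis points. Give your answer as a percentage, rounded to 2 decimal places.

Periodic yield y = 0.0155. Modified duration first:
  t   CF        PV=CF/(1+0.0155)^t    t·PV
  1        25.00        24.6184        24.6184
  2        25.00        24.2427        48.4853
  3        25.00        23.8726        71.6179
  4        25.00        23.5082        94.0330
  5        25.00        23.1494       115.7472
  6     1,025.00       934.6399     5,607.8392
  Σ                  1,054.0312     5,962.3409
P = 1,054.0312; D_Mac = 5.65670 yrs; D_mod = 5.65670/(1+0.0155) = 5.57036 yrs.
ΔP/P ≈ -D_mod · Δy = -5.57036 × (-0.019) = +0.105837 = +10.5837%.

+10.58%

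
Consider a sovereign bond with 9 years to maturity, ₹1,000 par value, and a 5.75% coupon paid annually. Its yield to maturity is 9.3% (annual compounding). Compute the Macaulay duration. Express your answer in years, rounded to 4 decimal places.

7.0221 years

Periodic yield y = 0.093. Discount each cash flow and weight by its year:
  t   CF        PV=CF/(1+0.093)^t    t·PV
  1        57.50        52.6075        52.6075
  2        57.50        48.1313        96.2626
  3        57.50        44.0359       132.1078
  4        57.50        40.2891       161.1563
  5        57.50        36.8610       184.3050
  6        57.50        33.7246       202.3476
  7        57.50        30.8551       215.9856
  8        57.50        28.2297       225.8377
  9     1,057.50       475.0058     4,275.0523
  Σ                    789.7400     5,545.6624
Price P = Σ PV = 789.7400.
Macaulay duration = Σ(t·PV) / P = 5,545.6624 / 789.7400 = 7.02214 years.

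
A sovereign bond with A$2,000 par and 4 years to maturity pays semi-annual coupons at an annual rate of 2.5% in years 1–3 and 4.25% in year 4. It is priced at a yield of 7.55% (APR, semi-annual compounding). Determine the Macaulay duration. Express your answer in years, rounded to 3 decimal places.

Periodic yield y = 0.03775. Discount each cash flow and weight by its period:
  t   CF        PV=CF/(1+0.03775)^t    t·PV
  1        25.00        24.0906        24.0906
  2        25.00        23.2142        46.4285
  3        25.00        22.3698        67.1094
  4        25.00        21.5560        86.2242
  5        25.00        20.7719       103.8595
  6        25.00        20.0163       120.0977
  7        42.50        32.7899       229.5291
  8     2,042.50     1,518.5186    12,148.1492
  Σ                  1,683.3274    12,825.4881
Price P = Σ PV = 1,683.3274.
Macaulay duration = Σ(t·PV) / P = 12,825.4881 / 1,683.3274 = 7.61913 half-year periods.
In years: 7.61913 / 2 = 3.80956 years.

3.810 years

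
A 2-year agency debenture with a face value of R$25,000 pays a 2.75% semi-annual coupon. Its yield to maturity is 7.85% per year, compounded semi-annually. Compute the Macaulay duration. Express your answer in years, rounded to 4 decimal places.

1.9573 years

Periodic yield y = 0.03925. Discount each cash flow and weight by its period:
  t   CF        PV=CF/(1+0.03925)^t    t·PV
  1       343.75       330.7674       330.7674
  2       343.75       318.2751       636.5502
  3       343.75       306.2546       918.7638
  4    25,343.75    21,726.5487    86,906.1948
  Σ                 22,681.8457    88,792.2761
Price P = Σ PV = 22,681.8457.
Macaulay duration = Σ(t·PV) / P = 88,792.2761 / 22,681.8457 = 3.91468 half-year periods.
In years: 3.91468 / 2 = 1.95734 years.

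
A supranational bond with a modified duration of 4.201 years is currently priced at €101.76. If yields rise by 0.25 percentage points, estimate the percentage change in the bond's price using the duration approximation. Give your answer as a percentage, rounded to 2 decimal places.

-1.05%

Duration approximation: ΔP/P ≈ -D_mod · Δy = -4.201 × (+0.0025) = -0.0105025.
As a percentage: -1.05025%.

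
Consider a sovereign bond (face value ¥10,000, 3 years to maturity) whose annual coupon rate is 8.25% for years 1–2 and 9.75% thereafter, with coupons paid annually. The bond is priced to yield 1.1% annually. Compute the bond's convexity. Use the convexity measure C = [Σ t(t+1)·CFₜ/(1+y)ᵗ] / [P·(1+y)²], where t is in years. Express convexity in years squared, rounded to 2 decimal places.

With y = 0.011:
  t   CF        PV=CF/(1+0.011)^t    t·PV        t(t+1)·PV
  1       825.00       816.0237       816.0237       1,632.0475
  2       825.00       807.1451     1,614.2903       4,842.8709
  3    10,975.00    10,620.6491    31,861.9474     127,447.7898
  Σ                 12,243.8180    34,292.2615     133,922.7081
P = 12,243.8180.
Convexity = Σ t(t+1)·PV / [P·(1+y)²] = 133,922.7081 / (12,243.8180 × 1.022121) = 10.70126.

10.70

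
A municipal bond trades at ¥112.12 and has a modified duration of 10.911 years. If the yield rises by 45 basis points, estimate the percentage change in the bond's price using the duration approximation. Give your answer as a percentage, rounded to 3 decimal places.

Duration approximation: ΔP/P ≈ -D_mod · Δy = -10.911 × (+0.0045) = -0.0490995.
As a percentage: -4.90995%.

-4.910%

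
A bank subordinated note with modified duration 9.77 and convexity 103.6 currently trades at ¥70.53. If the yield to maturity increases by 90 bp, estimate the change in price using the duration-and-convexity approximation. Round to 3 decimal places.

Duration effect: -D_mod·Δy = -9.77 × (+0.009) = -0.087930
Convexity effect: ½·C·(Δy)² = 0.5 × 103.6 × (0.009)² = +0.0041958
ΔP/P ≈ -0.087930 + 0.0041958 = -0.0837342
ΔP ≈ 70.53 × (-0.0837342) = -5.905773126.

-¥5.906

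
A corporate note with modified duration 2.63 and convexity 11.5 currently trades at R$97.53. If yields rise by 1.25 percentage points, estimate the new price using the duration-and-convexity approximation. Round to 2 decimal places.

Duration effect: -D_mod·Δy = -2.63 × (+0.0125) = -0.032875
Convexity effect: ½·C·(Δy)² = 0.5 × 11.5 × (0.0125)² = +0.0008984375
ΔP/P ≈ -0.032875 + 0.0008984375 = -0.0319765625
New price ≈ 97.53 × (1 - 0.0319765625) = 94.411325859375.

R$94.41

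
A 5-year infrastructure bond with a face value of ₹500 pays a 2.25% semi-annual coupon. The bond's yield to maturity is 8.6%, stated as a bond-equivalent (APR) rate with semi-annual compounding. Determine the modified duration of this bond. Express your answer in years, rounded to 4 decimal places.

4.5140 years

Periodic yield y = 0.043. First find Macaulay duration:
  t   CF        PV=CF/(1+0.043)^t    t·PV
  1        5.625         5.3931         5.3931
  2        5.625         5.1708        10.3415
  3        5.625         4.9576        14.8727
  4        5.625         4.7532        19.0128
  5        5.625         4.5572        22.7862
  6        5.625         4.3693        26.2161
  7        5.625         4.1892        29.3245
  8        5.625         4.0165        32.1320
  9        5.625         3.8509        34.6582
  10     505.625       331.8833     3,318.8334
  Σ                    373.1412     3,513.5705
P = 373.1412; Macaulay duration = 3,513.5705 / 373.1412 = 9.41620 half-year periods = 4.70810 years.
Modified duration = D_Mac / (1 + y) = 4.70810 / 1.043 = 4.51400 years.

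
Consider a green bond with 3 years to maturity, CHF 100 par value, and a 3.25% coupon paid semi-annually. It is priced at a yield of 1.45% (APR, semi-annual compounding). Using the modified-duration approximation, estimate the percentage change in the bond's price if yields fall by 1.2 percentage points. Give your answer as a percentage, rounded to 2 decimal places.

+3.44%

Periodic yield y = 0.00725. Modified duration first:
  t   CF        PV=CF/(1+0.00725)^t    t·PV
  1        1.625         1.6133         1.6133
  2        1.625         1.6017         3.2034
  3        1.625         1.5902         4.7705
  4        1.625         1.5787         6.3149
  5        1.625         1.5674         7.8368
  6      101.625        97.3144       583.8861
  Σ                    105.2656       607.6249
P = 105.2656; D_Mac = 5.77230 half-year periods = 2.88615 yrs; D_mod = 2.88615/(1+0.00725) = 2.86538 yrs.
ΔP/P ≈ -D_mod · Δy = -2.86538 × (-0.012) = +0.034385 = +3.4385%.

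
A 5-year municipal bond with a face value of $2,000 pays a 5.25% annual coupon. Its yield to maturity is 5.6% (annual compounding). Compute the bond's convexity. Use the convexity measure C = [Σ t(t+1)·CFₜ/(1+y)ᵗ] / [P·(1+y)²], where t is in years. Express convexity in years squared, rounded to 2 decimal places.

With y = 0.056:
  t   CF        PV=CF/(1+0.056)^t    t·PV        t(t+1)·PV
  1       105.00        99.4318        99.4318         198.8636
  2       105.00        94.1589       188.3178         564.9535
  3       105.00        89.1656       267.4969       1,069.9877
  4       105.00        84.4372       337.7486       1,688.7432
  5     2,105.00     1,602.9963     8,014.9813      48,089.8878
  Σ                  1,970.1898     8,907.9765      51,612.4359
P = 1,970.1898.
Convexity = Σ t(t+1)·PV / [P·(1+y)²] = 51,612.4359 / (1,970.1898 × 1.115136) = 23.49192.

23.49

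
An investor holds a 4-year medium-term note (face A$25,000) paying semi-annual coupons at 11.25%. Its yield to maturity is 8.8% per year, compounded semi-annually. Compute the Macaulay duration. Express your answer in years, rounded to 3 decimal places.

3.358 years

Periodic yield y = 0.044. Discount each cash flow and weight by its period:
  t   CF        PV=CF/(1+0.044)^t    t·PV
  1     1,406.25     1,346.9828     1,346.9828
  2     1,406.25     1,290.2134     2,580.4267
  3     1,406.25     1,235.8366     3,707.5097
  4     1,406.25     1,183.7515     4,735.0060
  5     1,406.25     1,133.8616     5,669.3079
  6     1,406.25     1,086.0743     6,516.4459
  7     1,406.25     1,040.3011     7,282.1075
  8    26,406.25    18,711.2474   149,689.9793
  Σ                 27,028.2686   181,527.7658
Price P = Σ PV = 27,028.2686.
Macaulay duration = Σ(t·PV) / P = 181,527.7658 / 27,028.2686 = 6.71622 half-year periods.
In years: 6.71622 / 2 = 3.35811 years.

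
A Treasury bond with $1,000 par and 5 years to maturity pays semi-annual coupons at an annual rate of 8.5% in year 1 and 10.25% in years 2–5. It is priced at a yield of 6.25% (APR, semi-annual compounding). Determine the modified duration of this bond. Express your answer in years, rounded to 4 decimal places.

4.0398 years

Periodic yield y = 0.03125. First find Macaulay duration:
  t   CF        PV=CF/(1+0.03125)^t    t·PV
  1        42.50        41.2121        41.2121
  2        42.50        39.9633        79.9265
  3        51.25        46.7307       140.1920
  4        51.25        45.3146       181.2583
  5        51.25        43.9414       219.7071
  6        51.25        42.6099       255.6592
  7        51.25        41.3187       289.2306
  8        51.25        40.0666       320.5326
  9        51.25        38.8524       349.6719
  10    1,051.25       772.7987     7,727.9872
  Σ                  1,152.8083     9,605.3775
P = 1,152.8083; Macaulay duration = 9,605.3775 / 1,152.8083 = 8.33216 half-year periods = 4.16608 years.
Modified duration = D_Mac / (1 + y) = 4.16608 / 1.03125 = 4.03983 years.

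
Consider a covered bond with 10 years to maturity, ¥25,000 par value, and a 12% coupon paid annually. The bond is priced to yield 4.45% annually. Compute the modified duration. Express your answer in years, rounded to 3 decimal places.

6.805 years

Periodic yield y = 0.0445. First find Macaulay duration:
  t   CF        PV=CF/(1+0.0445)^t    t·PV
  1     3,000.00     2,872.1876     2,872.1876
  2     3,000.00     2,749.8206     5,499.6413
  3     3,000.00     2,632.6670     7,898.0009
  4     3,000.00     2,520.5045    10,082.0180
  5     3,000.00     2,413.1206    12,065.6032
  6     3,000.00     2,310.3118    13,861.8706
  7     3,000.00     2,211.8830    15,483.1808
  8     3,000.00     2,117.6476    16,941.1812
  9     3,000.00     2,027.4271    18,246.8443
  10   28,000.00    18,116.4704   181,164.7038
  Σ                 39,972.0403   284,115.2315
P = 39,972.0403; Macaulay duration = 284,115.2315 / 39,972.0403 = 7.10785 years.
Modified duration = D_Mac / (1 + y) = 7.10785 / 1.0445 = 6.80503 years.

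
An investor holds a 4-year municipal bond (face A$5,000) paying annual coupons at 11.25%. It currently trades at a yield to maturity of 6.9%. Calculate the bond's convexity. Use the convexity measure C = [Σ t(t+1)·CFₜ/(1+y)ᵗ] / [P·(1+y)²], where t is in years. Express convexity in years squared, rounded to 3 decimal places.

With y = 0.069:
  t   CF        PV=CF/(1+0.069)^t    t·PV        t(t+1)·PV
  1       562.50       526.1927       526.1927       1,052.3854
  2       562.50       492.2289       984.4578       2,953.3735
  3       562.50       460.4574     1,381.3721       5,525.4882
  4     5,562.50     4,259.5057    17,038.0228      85,190.1139
  Σ                  5,738.3847    19,930.0454      94,721.3610
P = 5,738.3847.
Convexity = Σ t(t+1)·PV / [P·(1+y)²] = 94,721.3610 / (5,738.3847 × 1.142761) = 14.44451.

14.445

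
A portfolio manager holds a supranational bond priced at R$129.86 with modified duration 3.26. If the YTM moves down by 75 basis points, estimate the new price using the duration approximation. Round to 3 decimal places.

R$133.035

Duration approximation: ΔP/P ≈ -D_mod · Δy = -3.26 × (-0.0075) = +0.024450.
New price ≈ 129.86 × (1 + 0.024450) = 133.035077.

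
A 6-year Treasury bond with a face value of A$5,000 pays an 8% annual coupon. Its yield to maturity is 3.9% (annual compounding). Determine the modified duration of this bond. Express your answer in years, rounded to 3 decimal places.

4.905 years

Periodic yield y = 0.039. First find Macaulay duration:
  t   CF        PV=CF/(1+0.039)^t    t·PV
  1       400.00       384.9856       384.9856
  2       400.00       370.5347       741.0694
  3       400.00       356.6263     1,069.8789
  4       400.00       343.2399     1,372.9597
  5       400.00       330.3560     1,651.7802
  6     5,400.00     4,292.4028    25,754.4171
  Σ                  6,078.1454    30,975.0908
P = 6,078.1454; Macaulay duration = 30,975.0908 / 6,078.1454 = 5.09614 years.
Modified duration = D_Mac / (1 + y) = 5.09614 / 1.039 = 4.90485 years.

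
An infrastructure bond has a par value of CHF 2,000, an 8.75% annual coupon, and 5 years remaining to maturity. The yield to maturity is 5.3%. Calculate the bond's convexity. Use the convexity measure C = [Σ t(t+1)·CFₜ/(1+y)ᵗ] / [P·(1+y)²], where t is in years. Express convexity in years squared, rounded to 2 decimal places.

With y = 0.053:
  t   CF        PV=CF/(1+0.053)^t    t·PV        t(t+1)·PV
  1       175.00       166.1918       166.1918         332.3837
  2       175.00       157.8270       315.6540         946.9620
  3       175.00       149.8832       449.6496       1,798.5983
  4       175.00       142.3392       569.3569       2,846.7843
  5     2,175.00     1,680.0314     8,400.1571      50,400.9428
  Σ                  2,296.2727     9,901.0094      56,325.6710
P = 2,296.2727.
Convexity = Σ t(t+1)·PV / [P·(1+y)²] = 56,325.6710 / (2,296.2727 × 1.108809) = 22.12209.

22.12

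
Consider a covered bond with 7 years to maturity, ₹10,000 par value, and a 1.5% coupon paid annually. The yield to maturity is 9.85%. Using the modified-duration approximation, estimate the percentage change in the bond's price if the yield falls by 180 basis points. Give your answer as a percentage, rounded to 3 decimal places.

+10.784%

Periodic yield y = 0.0985. Modified duration first:
  t   CF        PV=CF/(1+0.0985)^t    t·PV
  1       150.00       136.5498       136.5498
  2       150.00       124.3057       248.6115
  3       150.00       113.1595       339.4785
  4       150.00       103.0128       412.0510
  5       150.00        93.7758       468.8792
  6       150.00        85.3672       512.2030
  7    10,150.00     5,258.5452    36,809.8166
  Σ                  5,914.7161    38,927.5897
P = 5,914.7161; D_Mac = 6.58148 yrs; D_mod = 6.58148/(1+0.0985) = 5.99133 yrs.
ΔP/P ≈ -D_mod · Δy = -5.99133 × (-0.018) = +0.107844 = +10.7844%.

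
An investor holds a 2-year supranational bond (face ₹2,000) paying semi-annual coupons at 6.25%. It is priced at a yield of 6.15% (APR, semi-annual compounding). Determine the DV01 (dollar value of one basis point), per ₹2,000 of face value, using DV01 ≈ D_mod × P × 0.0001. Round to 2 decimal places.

Periodic yield y = 0.03075.
  t   CF        PV=CF/(1+0.03075)^t    t·PV
  1        62.50        60.6355        60.6355
  2        62.50        58.8265       117.6531
  3        62.50        57.0716       171.2148
  4     2,062.50     1,827.1768     7,308.7074
  Σ                  2,003.7104     7,658.2107
P = 2,003.7104; D_Mac = 3.82201 half-year periods = 1.91101 yrs; D_mod = 1.85400 yrs.
DV01 ≈ 1.85400 × 2,003.7104 × 0.0001 = 0.371487.

₹0.37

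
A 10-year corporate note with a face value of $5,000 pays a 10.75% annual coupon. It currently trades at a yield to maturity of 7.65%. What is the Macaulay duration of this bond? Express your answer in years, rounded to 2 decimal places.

Periodic yield y = 0.0765. Discount each cash flow and weight by its year:
  t   CF        PV=CF/(1+0.0765)^t    t·PV
  1       537.50       499.3033       499.3033
  2       537.50       463.8210       927.6420
  3       537.50       430.8602     1,292.5806
  4       537.50       400.2417     1,600.9668
  5       537.50       371.7991     1,858.9953
  6       537.50       345.3777     2,072.2661
  7       537.50       320.8339     2,245.8372
  8       537.50       298.0343     2,384.2741
  9       537.50       276.8549     2,491.6938
  10    5,537.50     2,649.5578    26,495.5780
  Σ                  6,056.6837    41,869.1371
Price P = Σ PV = 6,056.6837.
Macaulay duration = Σ(t·PV) / P = 41,869.1371 / 6,056.6837 = 6.91288 years.

6.91 years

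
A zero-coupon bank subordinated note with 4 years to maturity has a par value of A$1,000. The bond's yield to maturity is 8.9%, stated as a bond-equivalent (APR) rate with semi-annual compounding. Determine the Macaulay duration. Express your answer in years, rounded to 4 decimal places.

A zero-coupon bond has a single cash flow at maturity, so its Macaulay duration equals its maturity: 4 years.
(Equivalently: 8 semi-annual periods ÷ 2 = 4 years.)

4.0000 years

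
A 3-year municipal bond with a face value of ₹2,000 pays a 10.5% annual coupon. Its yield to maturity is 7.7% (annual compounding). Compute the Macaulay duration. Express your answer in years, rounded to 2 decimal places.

2.73 years

Periodic yield y = 0.077. Discount each cash flow and weight by its year:
  t   CF        PV=CF/(1+0.077)^t    t·PV
  1       210.00       194.9861       194.9861
  2       210.00       181.0456       362.0911
  3     2,210.00     1,769.0706     5,307.2118
  Σ                  2,145.1022     5,864.2890
Price P = Σ PV = 2,145.1022.
Macaulay duration = Σ(t·PV) / P = 5,864.2890 / 2,145.1022 = 2.73380 years.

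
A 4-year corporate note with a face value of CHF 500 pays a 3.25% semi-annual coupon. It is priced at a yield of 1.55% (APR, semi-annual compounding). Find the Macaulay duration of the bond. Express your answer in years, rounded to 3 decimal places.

3.791 years

Periodic yield y = 0.00775. Discount each cash flow and weight by its period:
  t   CF        PV=CF/(1+0.00775)^t    t·PV
  1        8.125         8.0625         8.0625
  2        8.125         8.0005        16.0010
  3        8.125         7.9390        23.8170
  4        8.125         7.8779        31.5117
  5        8.125         7.8173        39.0867
  6        8.125         7.7572        46.5434
  7        8.125         7.6976        53.8830
  8      508.125       477.6922     3,821.5372
  Σ                    532.8442     4,040.4425
Price P = Σ PV = 532.8442.
Macaulay duration = Σ(t·PV) / P = 4,040.4425 / 532.8442 = 7.58278 half-year periods.
In years: 7.58278 / 2 = 3.79139 years.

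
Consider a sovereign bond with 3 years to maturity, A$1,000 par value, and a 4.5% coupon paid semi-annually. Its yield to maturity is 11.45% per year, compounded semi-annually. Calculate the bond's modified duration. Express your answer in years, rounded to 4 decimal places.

2.6678 years

Periodic yield y = 0.05725. First find Macaulay duration:
  t   CF        PV=CF/(1+0.05725)^t    t·PV
  1        22.50        21.2816        21.2816
  2        22.50        20.1292        40.2585
  3        22.50        19.0392        57.1177
  4        22.50        18.0083        72.0330
  5        22.50        17.0331        85.1656
  6     1,022.50       732.1451     4,392.8705
  Σ                    827.6366     4,668.7269
P = 827.6366; Macaulay duration = 4,668.7269 / 827.6366 = 5.64104 half-year periods = 2.82052 years.
Modified duration = D_Mac / (1 + y) = 2.82052 / 1.05725 = 2.66779 years.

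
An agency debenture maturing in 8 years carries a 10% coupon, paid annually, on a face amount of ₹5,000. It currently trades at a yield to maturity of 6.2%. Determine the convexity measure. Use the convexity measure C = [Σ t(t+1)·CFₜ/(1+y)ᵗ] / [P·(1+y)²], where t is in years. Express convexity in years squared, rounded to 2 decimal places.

With y = 0.062:
  t   CF        PV=CF/(1+0.062)^t    t·PV        t(t+1)·PV
  1       500.00       470.8098       470.8098         941.6196
  2       500.00       443.3237       886.6474       2,659.9423
  3       500.00       417.4423     1,252.3269       5,009.3076
  4       500.00       393.0718     1,572.2874       7,861.4369
  5       500.00       370.1241     1,850.6207      11,103.7244
  6       500.00       348.5161     2,091.0969      14,637.6782
  7       500.00       328.1696     2,297.1874      18,377.4993
  8     5,500.00     3,399.1205    27,192.9637     244,736.6731
  Σ                  6,170.5780    37,613.9402     305,327.8813
P = 6,170.5780.
Convexity = Σ t(t+1)·PV / [P·(1+y)²] = 305,327.8813 / (6,170.5780 × 1.127844) = 43.87242.

43.87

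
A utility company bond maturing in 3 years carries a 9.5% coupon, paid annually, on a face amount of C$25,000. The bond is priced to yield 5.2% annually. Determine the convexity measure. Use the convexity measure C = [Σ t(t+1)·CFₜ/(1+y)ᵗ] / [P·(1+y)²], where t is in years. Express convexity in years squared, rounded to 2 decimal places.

9.70

With y = 0.052:
  t   CF        PV=CF/(1+0.052)^t    t·PV        t(t+1)·PV
  1     2,375.00     2,257.6046     2,257.6046       4,515.2091
  2     2,375.00     2,146.0119     4,292.0239      12,876.0717
  3    27,375.00    23,512.9385    70,538.8156     282,155.2623
  Σ                 27,916.5550    77,088.4440     299,546.5431
P = 27,916.5550.
Convexity = Σ t(t+1)·PV / [P·(1+y)²] = 299,546.5431 / (27,916.5550 × 1.106704) = 9.69552.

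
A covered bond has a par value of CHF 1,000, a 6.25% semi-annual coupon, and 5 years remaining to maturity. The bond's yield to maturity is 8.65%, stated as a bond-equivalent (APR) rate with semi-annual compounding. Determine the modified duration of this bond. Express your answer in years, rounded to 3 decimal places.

Periodic yield y = 0.04325. First find Macaulay duration:
  t   CF        PV=CF/(1+0.04325)^t    t·PV
  1        31.25        29.9545        29.9545
  2        31.25        28.7126        57.4253
  3        31.25        27.5223        82.5669
  4        31.25        26.3813       105.5253
  5        31.25        25.2876       126.4381
  6        31.25        24.2393       145.4357
  7        31.25        23.2344       162.6407
  8        31.25        22.2712       178.1693
  9        31.25        21.3479       192.1308
  10    1,031.25       675.2740     6,752.7400
  Σ                    904.2251     7,833.0265
P = 904.2251; Macaulay duration = 7,833.0265 / 904.2251 = 8.66270 half-year periods = 4.33135 years.
Modified duration = D_Mac / (1 + y) = 4.33135 / 1.04325 = 4.15178 years.

4.152 years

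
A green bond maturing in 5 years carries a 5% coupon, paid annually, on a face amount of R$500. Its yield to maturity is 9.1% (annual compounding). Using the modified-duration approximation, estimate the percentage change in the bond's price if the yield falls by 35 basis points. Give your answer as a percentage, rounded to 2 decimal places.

+1.44%

Periodic yield y = 0.091. Modified duration first:
  t   CF        PV=CF/(1+0.091)^t    t·PV
  1        25.00        22.9148        22.9148
  2        25.00        21.0034        42.0069
  3        25.00        19.2516        57.7547
  4        25.00        17.6458        70.5831
  5       525.00       339.6531     1,698.2654
  Σ                    420.4686     1,891.5248
P = 420.4686; D_Mac = 4.49861 yrs; D_mod = 4.49861/(1+0.091) = 4.12338 yrs.
ΔP/P ≈ -D_mod · Δy = -4.12338 × (-0.0035) = +0.014432 = +1.4432%.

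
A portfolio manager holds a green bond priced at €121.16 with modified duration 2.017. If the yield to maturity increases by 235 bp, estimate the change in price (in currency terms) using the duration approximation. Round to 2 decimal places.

-€5.74

Duration approximation: ΔP/P ≈ -D_mod · Δy = -2.017 × (+0.0235) = -0.0473995.
ΔP ≈ 121.16 × (-0.0473995) = -5.74292342.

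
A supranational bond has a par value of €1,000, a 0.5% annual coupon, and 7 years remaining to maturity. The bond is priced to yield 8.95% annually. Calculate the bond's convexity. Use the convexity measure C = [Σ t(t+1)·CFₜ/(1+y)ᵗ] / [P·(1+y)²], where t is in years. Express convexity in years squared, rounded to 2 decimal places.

45.88

With y = 0.0895:
  t   CF        PV=CF/(1+0.0895)^t    t·PV        t(t+1)·PV
  1         5.00         4.5893         4.5893           9.1785
  2         5.00         4.2123         8.4245          25.2736
  3         5.00         3.8662        11.5987          46.3948
  4         5.00         3.5486        14.1945          70.9727
  5         5.00         3.2571        16.2856          97.7136
  6         5.00         2.9896        17.9373         125.5613
  7     1,005.00       551.5380     3,860.7658      30,886.1266
  Σ                    574.0010     3,933.7958      31,261.2211
P = 574.0010.
Convexity = Σ t(t+1)·PV / [P·(1+y)²] = 31,261.2211 / (574.0010 × 1.187010) = 45.88162.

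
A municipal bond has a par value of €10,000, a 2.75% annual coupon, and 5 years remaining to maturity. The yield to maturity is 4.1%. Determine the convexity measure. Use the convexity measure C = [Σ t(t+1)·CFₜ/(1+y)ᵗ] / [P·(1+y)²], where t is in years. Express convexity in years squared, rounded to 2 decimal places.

With y = 0.041:
  t   CF        PV=CF/(1+0.041)^t    t·PV        t(t+1)·PV
  1       275.00       264.1691       264.1691         528.3381
  2       275.00       253.7647       507.5294       1,522.5883
  3       275.00       243.7701       731.3104       2,925.2417
  4       275.00       234.1692       936.6768       4,683.3840
  5    10,275.00     8,404.8155    42,024.0774     252,144.4642
  Σ                  9,400.6886    44,463.7631     261,804.0163
P = 9,400.6886.
Convexity = Σ t(t+1)·PV / [P·(1+y)²] = 261,804.0163 / (9,400.6886 × 1.083681) = 25.69894.

25.70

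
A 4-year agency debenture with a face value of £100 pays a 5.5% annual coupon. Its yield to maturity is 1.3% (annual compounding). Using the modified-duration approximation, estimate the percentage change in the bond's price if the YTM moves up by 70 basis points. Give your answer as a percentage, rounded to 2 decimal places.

-2.57%

Periodic yield y = 0.013. Modified duration first:
  t   CF        PV=CF/(1+0.013)^t    t·PV
  1         5.50         5.4294         5.4294
  2         5.50         5.3597        10.7195
  3         5.50         5.2910        15.8729
  4       105.50       100.1878       400.7511
  Σ                    116.2679       432.7728
P = 116.2679; D_Mac = 3.72220 yrs; D_mod = 3.72220/(1+0.013) = 3.67444 yrs.
ΔP/P ≈ -D_mod · Δy = -3.67444 × (+0.007) = -0.025721 = -2.5721%.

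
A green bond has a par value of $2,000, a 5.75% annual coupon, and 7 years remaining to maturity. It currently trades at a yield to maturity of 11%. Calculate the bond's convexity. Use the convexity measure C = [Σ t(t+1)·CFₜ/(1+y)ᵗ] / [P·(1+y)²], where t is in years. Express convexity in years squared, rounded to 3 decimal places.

35.031

With y = 0.11:
  t   CF        PV=CF/(1+0.11)^t    t·PV        t(t+1)·PV
  1       115.00       103.6036       103.6036         207.2072
  2       115.00        93.3366       186.6732         560.0195
  3       115.00        84.0870       252.2610       1,009.0441
  4       115.00        75.7541       303.0162       1,515.0812
  5       115.00        68.2469       341.2345       2,047.4071
  6       115.00        61.4837       368.9022       2,582.3152
  7     2,115.00     1,018.7075     7,130.9528      57,047.6222
  Σ                  1,505.2194     8,686.6435      64,968.6965
P = 1,505.2194.
Convexity = Σ t(t+1)·PV / [P·(1+y)²] = 64,968.6965 / (1,505.2194 × 1.232100) = 35.03147.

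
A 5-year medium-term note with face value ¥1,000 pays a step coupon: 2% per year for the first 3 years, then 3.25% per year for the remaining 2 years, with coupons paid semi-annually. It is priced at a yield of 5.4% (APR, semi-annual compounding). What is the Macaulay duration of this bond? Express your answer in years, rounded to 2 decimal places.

Periodic yield y = 0.027. Discount each cash flow and weight by its period:
  t   CF        PV=CF/(1+0.027)^t    t·PV
  1        10.00         9.7371         9.7371
  2        10.00         9.4811        18.9622
  3        10.00         9.2318        27.6955
  4        10.00         8.9891        35.9566
  5        10.00         8.7528        43.7641
  6        10.00         8.5227        51.1362
  7        16.25        13.4853        94.3970
  8        16.25        13.1308       105.0461
  9        16.25        12.7855       115.0699
  10    1,016.25       778.5672     7,785.6723
  Σ                    872.6835     8,287.4371
Price P = Σ PV = 872.6835.
Macaulay duration = Σ(t·PV) / P = 8,287.4371 / 872.6835 = 9.49650 half-year periods.
In years: 9.49650 / 2 = 4.74825 years.

4.75 years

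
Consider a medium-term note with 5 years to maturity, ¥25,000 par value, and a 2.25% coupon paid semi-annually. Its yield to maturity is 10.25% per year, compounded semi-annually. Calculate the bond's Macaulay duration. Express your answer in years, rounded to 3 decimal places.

Periodic yield y = 0.05125. Discount each cash flow and weight by its period:
  t   CF        PV=CF/(1+0.05125)^t    t·PV
  1       281.25       267.5386       267.5386
  2       281.25       254.4957       508.9915
  3       281.25       242.0887       726.2661
  4       281.25       230.2865       921.1460
  5       281.25       219.0597     1,095.2985
  6       281.25       208.3802     1,250.2813
  7       281.25       198.2214     1,387.5496
  8       281.25       188.5578     1,508.4623
  9       281.25       179.3653     1,614.2878
  10   25,281.25    15,336.9307   153,369.3070
  Σ                 17,324.9247   162,649.1286
Price P = Σ PV = 17,324.9247.
Macaulay duration = Σ(t·PV) / P = 162,649.1286 / 17,324.9247 = 9.38816 half-year periods.
In years: 9.38816 / 2 = 4.69408 years.

4.694 years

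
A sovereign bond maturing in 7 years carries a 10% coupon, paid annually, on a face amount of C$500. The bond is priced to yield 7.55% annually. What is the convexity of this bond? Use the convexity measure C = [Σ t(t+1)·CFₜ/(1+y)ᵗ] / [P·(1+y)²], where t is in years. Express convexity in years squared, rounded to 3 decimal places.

With y = 0.0755:
  t   CF        PV=CF/(1+0.0755)^t    t·PV        t(t+1)·PV
  1        50.00        46.4900        46.4900          92.9800
  2        50.00        43.2264        86.4528         259.3585
  3        50.00        40.1919       120.5758         482.3030
  4        50.00        37.3705       149.4818         747.4090
  5        50.00        34.7470       173.7352       1,042.4115
  6        50.00        32.3078       193.8469       1,356.9280
  7       550.00       330.4378     2,313.0649      18,504.5195
  Σ                    564.7715     3,083.6474      22,485.9096
P = 564.7715.
Convexity = Σ t(t+1)·PV / [P·(1+y)²] = 22,485.9096 / (564.7715 × 1.156700) = 34.42048.

34.420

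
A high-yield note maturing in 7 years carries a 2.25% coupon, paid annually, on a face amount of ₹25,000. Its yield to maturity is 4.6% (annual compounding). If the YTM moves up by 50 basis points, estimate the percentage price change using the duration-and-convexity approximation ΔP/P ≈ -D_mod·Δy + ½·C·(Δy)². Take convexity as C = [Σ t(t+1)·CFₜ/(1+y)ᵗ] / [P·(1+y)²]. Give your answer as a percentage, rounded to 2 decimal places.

-3.06%

With y = 0.046:
  t   CF        PV=CF/(1+0.046)^t    t·PV        t(t+1)·PV
  1       562.50       537.7629       537.7629       1,075.5258
  2       562.50       514.1137     1,028.2274       3,084.6821
  3       562.50       491.5045     1,474.5134       5,898.0537
  4       562.50       469.8896     1,879.5582       9,397.7910
  5       562.50       449.2252     2,246.1260      13,476.7558
  6       562.50       429.4696     2,576.8176      18,037.7229
  7    25,562.50    18,658.7065   130,610.9456   1,044,887.5647
  Σ                 21,550.6719   140,353.9510   1,095,858.0960
P = 21,550.6719; D_Mac = 6.51274 yrs; D_mod = 6.22633 yrs; C = 46.47615.
Duration effect: -6.22633 × (+0.005) = -0.031132
Convexity effect: 0.5 × 46.47615 × (0.005)² = +0.0005810
ΔP/P ≈ -0.031132 + 0.0005810 = -0.030551 = -3.0551%.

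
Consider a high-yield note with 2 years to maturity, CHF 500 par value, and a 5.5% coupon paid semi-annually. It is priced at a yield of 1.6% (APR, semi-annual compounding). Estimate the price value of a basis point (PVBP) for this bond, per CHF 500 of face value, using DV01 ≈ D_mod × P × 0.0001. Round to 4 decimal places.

CHF 0.1028

Periodic yield y = 0.008.
  t   CF        PV=CF/(1+0.008)^t    t·PV
  1        13.75        13.6409        13.6409
  2        13.75        13.5326        27.0652
  3        13.75        13.4252        40.2756
  4       513.75       497.6336     1,990.5344
  Σ                    538.2323     2,071.5162
P = 538.2323; D_Mac = 3.84874 half-year periods = 1.92437 yrs; D_mod = 1.90910 yrs.
DV01 ≈ 1.90910 × 538.2323 × 0.0001 = 0.102754.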